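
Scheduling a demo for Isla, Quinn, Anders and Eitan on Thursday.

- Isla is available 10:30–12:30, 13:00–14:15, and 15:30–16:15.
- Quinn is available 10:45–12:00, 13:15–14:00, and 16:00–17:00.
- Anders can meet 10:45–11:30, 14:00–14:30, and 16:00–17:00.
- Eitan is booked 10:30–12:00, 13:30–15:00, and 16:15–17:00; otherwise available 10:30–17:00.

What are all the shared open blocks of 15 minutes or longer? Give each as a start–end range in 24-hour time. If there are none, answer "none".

16:00–16:15

Eitan free within 10:30–17:00: 12:00–13:30, 15:00–16:15.
Isla ∩ Quinn: 10:45–12:00, 13:15–14:00, 16:00–16:15.
Isla ∩ Quinn ∩ Anders: 10:45–11:30, 16:00–16:15.
Isla ∩ Quinn ∩ Anders ∩ Eitan: 16:00–16:15.
Windows ≥ 15 min: 16:00–16:15.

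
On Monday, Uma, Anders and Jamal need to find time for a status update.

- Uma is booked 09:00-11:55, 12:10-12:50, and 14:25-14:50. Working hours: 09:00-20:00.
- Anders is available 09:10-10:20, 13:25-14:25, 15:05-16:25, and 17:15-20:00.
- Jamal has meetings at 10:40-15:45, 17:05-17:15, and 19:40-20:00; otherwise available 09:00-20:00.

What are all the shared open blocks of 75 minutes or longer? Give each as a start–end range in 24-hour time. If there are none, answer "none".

Uma free within 09:00–20:00: 11:55–12:10, 12:50–14:25, 14:50–20:00.
Jamal free within 09:00–20:00: 09:00–10:40, 15:45–17:05, 17:15–19:40.
Uma ∩ Anders: 13:25–14:25, 15:05–16:25, 17:15–20:00.
Uma ∩ Anders ∩ Jamal: 15:45–16:25, 17:15–19:40.
Windows ≥ 75 min: 17:15–19:40.

17:15–19:40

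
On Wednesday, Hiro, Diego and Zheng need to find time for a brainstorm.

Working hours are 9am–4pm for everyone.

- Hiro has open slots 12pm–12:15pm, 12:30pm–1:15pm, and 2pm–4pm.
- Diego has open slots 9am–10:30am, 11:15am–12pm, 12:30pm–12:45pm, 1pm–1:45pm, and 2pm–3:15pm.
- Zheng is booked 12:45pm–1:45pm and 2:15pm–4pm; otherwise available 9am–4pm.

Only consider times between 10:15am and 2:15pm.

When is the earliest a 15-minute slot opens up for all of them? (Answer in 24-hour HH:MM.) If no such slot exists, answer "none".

Zheng free within 09:00–16:00: 09:00–12:45, 13:45–14:15.
Hiro ∩ Diego: 12:30–12:45, 13:00–13:15, 14:00–15:15.
Hiro ∩ Diego ∩ Zheng: 12:30–12:45, 14:00–14:15.
Restricted to 10:15–14:15: 12:30–12:45, 14:00–14:15.
Windows ≥ 15 min: 12:30–12:45, 14:00–14:15.
Earliest such window starts at 12:30.

12:30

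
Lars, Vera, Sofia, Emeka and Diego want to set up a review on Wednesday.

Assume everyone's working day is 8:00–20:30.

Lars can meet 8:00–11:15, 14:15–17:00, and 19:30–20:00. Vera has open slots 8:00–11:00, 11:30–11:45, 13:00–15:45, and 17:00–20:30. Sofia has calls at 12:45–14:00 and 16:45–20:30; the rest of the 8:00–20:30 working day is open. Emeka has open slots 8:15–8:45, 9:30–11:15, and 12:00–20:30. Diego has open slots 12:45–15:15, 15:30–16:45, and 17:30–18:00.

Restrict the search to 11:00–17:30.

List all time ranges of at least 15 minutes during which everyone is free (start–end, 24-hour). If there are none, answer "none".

Sofia free within 08:00–20:30: 08:00–12:45, 14:00–16:45.
Lars ∩ Vera: 08:00–11:00, 14:15–15:45, 19:30–20:00.
Lars ∩ Vera ∩ Sofia: 08:00–11:00, 14:15–15:45.
Lars ∩ Vera ∩ Sofia ∩ Emeka: 08:15–08:45, 09:30–11:00, 14:15–15:45.
Lars ∩ Vera ∩ Sofia ∩ Emeka ∩ Diego: 14:15–15:15, 15:30–15:45.
Restricted to 11:00–17:30: 14:15–15:15, 15:30–15:45.
Windows ≥ 15 min: 14:15–15:15, 15:30–15:45.

14:15–15:15, 15:30–15:45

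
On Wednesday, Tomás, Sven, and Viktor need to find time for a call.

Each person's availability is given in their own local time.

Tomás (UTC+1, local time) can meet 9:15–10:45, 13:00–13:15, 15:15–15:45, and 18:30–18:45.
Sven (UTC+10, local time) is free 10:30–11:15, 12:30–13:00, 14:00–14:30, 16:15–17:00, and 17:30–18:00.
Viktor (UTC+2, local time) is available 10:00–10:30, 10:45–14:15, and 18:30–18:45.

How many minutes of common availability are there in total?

0 minutes

Tomás → UTC: 08:15–09:45, 12:00–12:15, 14:15–14:45, 17:30–17:45.
Sven → UTC: 00:30–01:15, 02:30–03:00, 04:00–04:30, 06:15–07:00, 07:30–08:00.
Viktor → UTC: 08:00–08:30, 08:45–12:15, 16:30–16:45.
Tomás ∩ Sven: (none).
Tomás ∩ Sven ∩ Viktor: (none).
Total common minutes: 0.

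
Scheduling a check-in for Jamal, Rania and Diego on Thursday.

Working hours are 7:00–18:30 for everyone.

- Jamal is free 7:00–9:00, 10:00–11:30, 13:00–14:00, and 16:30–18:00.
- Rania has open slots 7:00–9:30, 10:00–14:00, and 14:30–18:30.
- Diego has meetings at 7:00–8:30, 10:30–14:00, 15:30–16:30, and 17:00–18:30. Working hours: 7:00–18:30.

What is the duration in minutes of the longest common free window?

Diego free within 07:00–18:30: 08:30–10:30, 14:00–15:30, 16:30–17:00.
Jamal ∩ Rania: 07:00–09:00, 10:00–11:30, 13:00–14:00, 16:30–18:00.
Jamal ∩ Rania ∩ Diego: 08:30–09:00, 10:00–10:30, 16:30–17:00.
Common window lengths: 30, 30, 30 min; longest is 30.

30 minutes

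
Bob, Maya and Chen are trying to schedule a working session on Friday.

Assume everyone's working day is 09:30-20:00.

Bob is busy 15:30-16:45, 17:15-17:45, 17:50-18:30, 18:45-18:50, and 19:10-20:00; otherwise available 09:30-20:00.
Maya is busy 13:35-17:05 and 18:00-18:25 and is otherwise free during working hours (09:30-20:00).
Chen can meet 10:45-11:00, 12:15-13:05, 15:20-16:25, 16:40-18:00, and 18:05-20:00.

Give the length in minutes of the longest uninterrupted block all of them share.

Bob free within 09:30–20:00: 09:30–15:30, 16:45–17:15, 17:45–17:50, 18:30–18:45, 18:50–19:10.
Maya free within 09:30–20:00: 09:30–13:35, 17:05–18:00, 18:25–20:00.
Bob ∩ Maya: 09:30–13:35, 17:05–17:15, 17:45–17:50, 18:30–18:45, 18:50–19:10.
Bob ∩ Maya ∩ Chen: 10:45–11:00, 12:15–13:05, 17:05–17:15, 17:45–17:50, 18:30–18:45, 18:50–19:10.
Common window lengths: 15, 50, 10, 5, 15, 20 min; longest is 50.

50 minutes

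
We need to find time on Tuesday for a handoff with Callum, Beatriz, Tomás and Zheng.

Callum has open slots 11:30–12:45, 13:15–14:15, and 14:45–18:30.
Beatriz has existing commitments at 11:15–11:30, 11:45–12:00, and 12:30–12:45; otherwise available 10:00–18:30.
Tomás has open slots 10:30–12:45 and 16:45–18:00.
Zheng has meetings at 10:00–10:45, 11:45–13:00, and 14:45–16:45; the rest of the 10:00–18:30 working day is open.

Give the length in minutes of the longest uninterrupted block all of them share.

Beatriz free within 10:00–18:30: 10:00–11:15, 11:30–11:45, 12:00–12:30, 12:45–18:30.
Zheng free within 10:00–18:30: 10:45–11:45, 13:00–14:45, 16:45–18:30.
Callum ∩ Beatriz: 11:30–11:45, 12:00–12:30, 13:15–14:15, 14:45–18:30.
Callum ∩ Beatriz ∩ Tomás: 11:30–11:45, 12:00–12:30, 16:45–18:00.
Callum ∩ Beatriz ∩ Tomás ∩ Zheng: 11:30–11:45, 16:45–18:00.
Common window lengths: 15, 75 min; longest is 75.

75 minutes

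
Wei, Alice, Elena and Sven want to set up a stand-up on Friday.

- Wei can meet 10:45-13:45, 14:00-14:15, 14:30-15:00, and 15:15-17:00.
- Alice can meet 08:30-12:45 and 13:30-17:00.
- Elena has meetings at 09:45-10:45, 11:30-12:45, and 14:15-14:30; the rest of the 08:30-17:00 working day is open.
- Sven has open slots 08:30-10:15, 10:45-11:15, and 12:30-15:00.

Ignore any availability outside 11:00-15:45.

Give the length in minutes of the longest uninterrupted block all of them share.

30 minutes

Elena free within 08:30–17:00: 08:30–09:45, 10:45–11:30, 12:45–14:15, 14:30–17:00.
Wei ∩ Alice: 10:45–12:45, 13:30–13:45, 14:00–14:15, 14:30–15:00, 15:15–17:00.
Wei ∩ Alice ∩ Elena: 10:45–11:30, 13:30–13:45, 14:00–14:15, 14:30–15:00, 15:15–17:00.
Wei ∩ Alice ∩ Elena ∩ Sven: 10:45–11:15, 13:30–13:45, 14:00–14:15, 14:30–15:00.
Restricted to 11:00–15:45: 11:00–11:15, 13:30–13:45, 14:00–14:15, 14:30–15:00.
Common window lengths: 15, 15, 15, 30 min; longest is 30.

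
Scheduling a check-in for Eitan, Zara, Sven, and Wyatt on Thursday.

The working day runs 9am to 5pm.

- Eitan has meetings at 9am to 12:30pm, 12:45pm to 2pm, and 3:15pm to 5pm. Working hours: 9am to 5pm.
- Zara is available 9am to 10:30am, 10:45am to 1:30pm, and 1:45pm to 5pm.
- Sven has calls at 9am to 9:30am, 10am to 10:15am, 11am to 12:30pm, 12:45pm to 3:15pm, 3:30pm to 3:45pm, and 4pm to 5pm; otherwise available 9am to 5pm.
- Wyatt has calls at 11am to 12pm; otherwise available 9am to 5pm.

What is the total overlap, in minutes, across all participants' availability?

15 minutes

Eitan free within 09:00–17:00: 12:30–12:45, 14:00–15:15.
Sven free within 09:00–17:00: 09:30–10:00, 10:15–11:00, 12:30–12:45, 15:15–15:30, 15:45–16:00.
Wyatt free within 09:00–17:00: 09:00–11:00, 12:00–17:00.
Eitan ∩ Zara: 12:30–12:45, 14:00–15:15.
Eitan ∩ Zara ∩ Sven: 12:30–12:45.
Eitan ∩ Zara ∩ Sven ∩ Wyatt: 12:30–12:45.
Total common minutes: 15.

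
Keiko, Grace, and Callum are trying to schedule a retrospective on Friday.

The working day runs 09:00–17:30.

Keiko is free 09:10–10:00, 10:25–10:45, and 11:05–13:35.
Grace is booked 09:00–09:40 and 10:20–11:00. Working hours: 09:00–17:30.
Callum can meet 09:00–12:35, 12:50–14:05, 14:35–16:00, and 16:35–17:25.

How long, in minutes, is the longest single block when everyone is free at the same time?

Grace free within 09:00–17:30: 09:40–10:20, 11:00–17:30.
Keiko ∩ Grace: 09:40–10:00, 11:05–13:35.
Keiko ∩ Grace ∩ Callum: 09:40–10:00, 11:05–12:35, 12:50–13:35.
Common window lengths: 20, 90, 45 min; longest is 90.

90 minutes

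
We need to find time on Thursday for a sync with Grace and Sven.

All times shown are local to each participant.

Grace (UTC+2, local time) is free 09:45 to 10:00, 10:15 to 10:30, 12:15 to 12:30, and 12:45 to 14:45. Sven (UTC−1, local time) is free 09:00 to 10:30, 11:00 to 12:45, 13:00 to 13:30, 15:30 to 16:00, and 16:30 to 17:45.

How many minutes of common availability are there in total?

Grace → UTC: 07:45–08:00, 08:15–08:30, 10:15–10:30, 10:45–12:45.
Sven → UTC: 10:00–11:30, 12:00–13:45, 14:00–14:30, 16:30–17:00, 17:30–18:45.
Grace ∩ Sven: 10:15–10:30, 10:45–11:30, 12:00–12:45.
Total common minutes: 15 + 45 + 45 = 105.

105 minutes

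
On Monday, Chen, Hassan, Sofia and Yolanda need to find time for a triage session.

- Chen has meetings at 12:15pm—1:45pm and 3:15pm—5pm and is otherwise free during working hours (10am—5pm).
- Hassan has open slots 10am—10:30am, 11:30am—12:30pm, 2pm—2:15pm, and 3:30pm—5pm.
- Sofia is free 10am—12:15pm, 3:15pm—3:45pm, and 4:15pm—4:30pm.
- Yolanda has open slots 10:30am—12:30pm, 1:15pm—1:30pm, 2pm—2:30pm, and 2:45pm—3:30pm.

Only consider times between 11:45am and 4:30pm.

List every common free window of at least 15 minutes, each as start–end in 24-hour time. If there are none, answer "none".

11:45–12:15

Chen free within 10:00–17:00: 10:00–12:15, 13:45–15:15.
Chen ∩ Hassan: 10:00–10:30, 11:30–12:15, 14:00–14:15.
Chen ∩ Hassan ∩ Sofia: 10:00–10:30, 11:30–12:15.
Chen ∩ Hassan ∩ Sofia ∩ Yolanda: 11:30–12:15.
Restricted to 11:45–16:30: 11:45–12:15.
Windows ≥ 15 min: 11:45–12:15.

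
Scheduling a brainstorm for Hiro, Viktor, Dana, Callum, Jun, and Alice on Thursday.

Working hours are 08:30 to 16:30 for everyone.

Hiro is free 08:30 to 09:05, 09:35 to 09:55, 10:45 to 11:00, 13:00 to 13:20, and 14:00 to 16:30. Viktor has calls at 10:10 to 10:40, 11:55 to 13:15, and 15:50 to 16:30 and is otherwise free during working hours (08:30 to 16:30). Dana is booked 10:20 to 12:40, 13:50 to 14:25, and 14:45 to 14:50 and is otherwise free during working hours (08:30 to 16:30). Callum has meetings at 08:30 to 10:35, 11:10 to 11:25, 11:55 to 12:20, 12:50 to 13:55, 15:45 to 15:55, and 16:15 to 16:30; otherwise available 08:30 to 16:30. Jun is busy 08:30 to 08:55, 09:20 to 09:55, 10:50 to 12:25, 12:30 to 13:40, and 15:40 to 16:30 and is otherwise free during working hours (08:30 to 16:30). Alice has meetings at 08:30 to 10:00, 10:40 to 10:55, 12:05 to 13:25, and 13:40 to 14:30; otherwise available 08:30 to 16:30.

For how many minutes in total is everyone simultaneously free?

Viktor free within 08:30–16:30: 08:30–10:10, 10:40–11:55, 13:15–15:50.
Dana free within 08:30–16:30: 08:30–10:20, 12:40–13:50, 14:25–14:45, 14:50–16:30.
Callum free within 08:30–16:30: 10:35–11:10, 11:25–11:55, 12:20–12:50, 13:55–15:45, 15:55–16:15.
Jun free within 08:30–16:30: 08:55–09:20, 09:55–10:50, 12:25–12:30, 13:40–15:40.
Alice free within 08:30–16:30: 10:00–10:40, 10:55–12:05, 13:25–13:40, 14:30–16:30.
Hiro ∩ Viktor: 08:30–09:05, 09:35–09:55, 10:45–11:00, 13:15–13:20, 14:00–15:50.
Hiro ∩ Viktor ∩ Dana: 08:30–09:05, 09:35–09:55, 13:15–13:20, 14:25–14:45, 14:50–15:50.
Hiro ∩ Viktor ∩ Dana ∩ Callum: 14:25–14:45, 14:50–15:45.
Hiro ∩ Viktor ∩ Dana ∩ Callum ∩ Jun: 14:25–14:45, 14:50–15:40.
Hiro ∩ Viktor ∩ Dana ∩ Callum ∩ Jun ∩ Alice: 14:30–14:45, 14:50–15:40.
Total common minutes: 15 + 50 = 65.

65 minutes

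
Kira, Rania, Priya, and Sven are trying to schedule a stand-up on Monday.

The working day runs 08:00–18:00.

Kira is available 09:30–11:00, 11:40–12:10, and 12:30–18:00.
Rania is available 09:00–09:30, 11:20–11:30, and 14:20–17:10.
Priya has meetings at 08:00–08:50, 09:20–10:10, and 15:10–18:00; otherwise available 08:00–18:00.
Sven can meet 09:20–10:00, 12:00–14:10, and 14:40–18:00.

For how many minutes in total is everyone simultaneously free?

30 minutes

Priya free within 08:00–18:00: 08:50–09:20, 10:10–15:10.
Kira ∩ Rania: 14:20–17:10.
Kira ∩ Rania ∩ Priya: 14:20–15:10.
Kira ∩ Rania ∩ Priya ∩ Sven: 14:40–15:10.
Total common minutes: 30.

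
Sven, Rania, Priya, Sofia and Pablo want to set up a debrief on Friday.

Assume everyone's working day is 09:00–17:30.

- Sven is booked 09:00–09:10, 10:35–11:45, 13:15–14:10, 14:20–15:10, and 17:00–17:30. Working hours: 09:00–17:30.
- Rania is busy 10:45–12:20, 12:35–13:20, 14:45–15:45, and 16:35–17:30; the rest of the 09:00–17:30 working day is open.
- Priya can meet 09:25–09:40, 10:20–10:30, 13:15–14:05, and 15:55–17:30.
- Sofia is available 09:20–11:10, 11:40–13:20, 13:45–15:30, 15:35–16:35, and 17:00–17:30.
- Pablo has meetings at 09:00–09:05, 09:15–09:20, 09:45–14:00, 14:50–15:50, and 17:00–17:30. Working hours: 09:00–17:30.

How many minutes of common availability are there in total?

55 minutes

Sven free within 09:00–17:30: 09:10–10:35, 11:45–13:15, 14:10–14:20, 15:10–17:00.
Rania free within 09:00–17:30: 09:00–10:45, 12:20–12:35, 13:20–14:45, 15:45–16:35.
Pablo free within 09:00–17:30: 09:05–09:15, 09:20–09:45, 14:00–14:50, 15:50–17:00.
Sven ∩ Rania: 09:10–10:35, 12:20–12:35, 14:10–14:20, 15:45–16:35.
Sven ∩ Rania ∩ Priya: 09:25–09:40, 10:20–10:30, 15:55–16:35.
Sven ∩ Rania ∩ Priya ∩ Sofia: 09:25–09:40, 10:20–10:30, 15:55–16:35.
Sven ∩ Rania ∩ Priya ∩ Sofia ∩ Pablo: 09:25–09:40, 15:55–16:35.
Total common minutes: 15 + 40 = 55.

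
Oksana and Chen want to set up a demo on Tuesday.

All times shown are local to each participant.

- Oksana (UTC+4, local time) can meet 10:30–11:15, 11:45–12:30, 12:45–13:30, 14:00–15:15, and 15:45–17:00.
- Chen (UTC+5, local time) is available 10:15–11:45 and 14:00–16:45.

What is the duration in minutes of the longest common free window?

Oksana → UTC: 06:30–07:15, 07:45–08:30, 08:45–09:30, 10:00–11:15, 11:45–13:00.
Chen → UTC: 05:15–06:45, 09:00–11:45.
Oksana ∩ Chen: 06:30–06:45, 09:00–09:30, 10:00–11:15.
Common window lengths: 15, 30, 75 min; longest is 75.

75 minutes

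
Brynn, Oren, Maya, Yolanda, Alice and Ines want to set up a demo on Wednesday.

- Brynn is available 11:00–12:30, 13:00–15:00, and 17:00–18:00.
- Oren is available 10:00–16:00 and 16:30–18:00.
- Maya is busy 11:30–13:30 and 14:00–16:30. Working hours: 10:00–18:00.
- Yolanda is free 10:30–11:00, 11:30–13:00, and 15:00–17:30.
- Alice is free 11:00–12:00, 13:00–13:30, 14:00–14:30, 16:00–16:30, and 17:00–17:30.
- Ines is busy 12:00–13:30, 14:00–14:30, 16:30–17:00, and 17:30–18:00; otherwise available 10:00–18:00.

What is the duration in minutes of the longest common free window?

30 minutes

Maya free within 10:00–18:00: 10:00–11:30, 13:30–14:00, 16:30–18:00.
Ines free within 10:00–18:00: 10:00–12:00, 13:30–14:00, 14:30–16:30, 17:00–17:30.
Brynn ∩ Oren: 11:00–12:30, 13:00–15:00, 17:00–18:00.
Brynn ∩ Oren ∩ Maya: 11:00–11:30, 13:30–14:00, 17:00–18:00.
Brynn ∩ Oren ∩ Maya ∩ Yolanda: 17:00–17:30.
Brynn ∩ Oren ∩ Maya ∩ Yolanda ∩ Alice: 17:00–17:30.
Brynn ∩ Oren ∩ Maya ∩ Yolanda ∩ Alice ∩ Ines: 17:00–17:30.
Single common window of 30 minutes.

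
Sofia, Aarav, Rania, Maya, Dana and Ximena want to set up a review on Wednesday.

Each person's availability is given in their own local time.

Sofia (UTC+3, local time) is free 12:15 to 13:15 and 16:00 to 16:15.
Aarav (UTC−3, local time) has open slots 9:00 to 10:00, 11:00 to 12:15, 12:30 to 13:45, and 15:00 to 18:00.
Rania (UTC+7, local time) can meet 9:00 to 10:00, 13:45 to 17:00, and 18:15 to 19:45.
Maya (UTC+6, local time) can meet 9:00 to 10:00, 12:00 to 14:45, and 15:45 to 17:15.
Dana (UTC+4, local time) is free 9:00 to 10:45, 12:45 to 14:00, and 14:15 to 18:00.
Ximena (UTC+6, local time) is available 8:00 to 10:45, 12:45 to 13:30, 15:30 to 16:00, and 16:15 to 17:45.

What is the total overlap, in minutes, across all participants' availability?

0 minutes

Sofia → UTC: 09:15–10:15, 13:00–13:15.
Aarav → UTC: 12:00–13:00, 14:00–15:15, 15:30–16:45, 18:00–21:00.
Rania → UTC: 02:00–03:00, 06:45–10:00, 11:15–12:45.
Maya → UTC: 03:00–04:00, 06:00–08:45, 09:45–11:15.
Dana → UTC: 05:00–06:45, 08:45–10:00, 10:15–14:00.
Ximena → UTC: 02:00–04:45, 06:45–07:30, 09:30–10:00, 10:15–11:45.
Sofia ∩ Aarav: (none).
Sofia ∩ Aarav ∩ Rania: (none).
Sofia ∩ Aarav ∩ Rania ∩ Maya: (none).
Sofia ∩ Aarav ∩ Rania ∩ Maya ∩ Dana: (none).
Sofia ∩ Aarav ∩ Rania ∩ Maya ∩ Dana ∩ Ximena: (none).
Total common minutes: 0.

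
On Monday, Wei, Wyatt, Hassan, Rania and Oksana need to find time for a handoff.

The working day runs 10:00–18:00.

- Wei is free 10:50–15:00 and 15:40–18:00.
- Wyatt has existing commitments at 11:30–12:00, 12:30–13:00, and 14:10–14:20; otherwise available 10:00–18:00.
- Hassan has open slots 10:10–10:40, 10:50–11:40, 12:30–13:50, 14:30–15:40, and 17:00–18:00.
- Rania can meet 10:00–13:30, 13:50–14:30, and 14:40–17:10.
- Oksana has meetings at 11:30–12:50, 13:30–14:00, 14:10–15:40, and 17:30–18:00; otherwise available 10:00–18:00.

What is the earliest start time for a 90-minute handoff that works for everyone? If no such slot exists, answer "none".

Wyatt free within 10:00–18:00: 10:00–11:30, 12:00–12:30, 13:00–14:10, 14:20–18:00.
Oksana free within 10:00–18:00: 10:00–11:30, 12:50–13:30, 14:00–14:10, 15:40–17:30.
Wei ∩ Wyatt: 10:50–11:30, 12:00–12:30, 13:00–14:10, 14:20–15:00, 15:40–18:00.
Wei ∩ Wyatt ∩ Hassan: 10:50–11:30, 13:00–13:50, 14:30–15:00, 17:00–18:00.
Wei ∩ Wyatt ∩ Hassan ∩ Rania: 10:50–11:30, 13:00–13:30, 14:40–15:00, 17:00–17:10.
Wei ∩ Wyatt ∩ Hassan ∩ Rania ∩ Oksana: 10:50–11:30, 13:00–13:30, 17:00–17:10.
Windows ≥ 90 min: (none).

none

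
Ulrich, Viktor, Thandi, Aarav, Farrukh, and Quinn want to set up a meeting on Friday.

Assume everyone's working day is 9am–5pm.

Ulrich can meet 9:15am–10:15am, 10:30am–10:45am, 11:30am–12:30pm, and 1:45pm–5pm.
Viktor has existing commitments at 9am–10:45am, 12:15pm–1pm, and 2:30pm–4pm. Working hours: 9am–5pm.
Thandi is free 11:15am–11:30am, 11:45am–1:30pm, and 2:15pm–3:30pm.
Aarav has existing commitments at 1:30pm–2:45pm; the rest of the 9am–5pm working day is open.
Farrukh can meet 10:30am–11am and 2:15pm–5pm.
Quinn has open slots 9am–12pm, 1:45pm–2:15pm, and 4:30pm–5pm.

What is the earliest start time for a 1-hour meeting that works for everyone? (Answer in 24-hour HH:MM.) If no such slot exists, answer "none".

Viktor free within 09:00–17:00: 10:45–12:15, 13:00–14:30, 16:00–17:00.
Aarav free within 09:00–17:00: 09:00–13:30, 14:45–17:00.
Ulrich ∩ Viktor: 11:30–12:15, 13:45–14:30, 16:00–17:00.
Ulrich ∩ Viktor ∩ Thandi: 11:45–12:15, 14:15–14:30.
Ulrich ∩ Viktor ∩ Thandi ∩ Aarav: 11:45–12:15.
Ulrich ∩ Viktor ∩ Thandi ∩ Aarav ∩ Farrukh: (none).
Ulrich ∩ Viktor ∩ Thandi ∩ Aarav ∩ Farrukh ∩ Quinn: (none).
Windows ≥ 60 min: (none).

none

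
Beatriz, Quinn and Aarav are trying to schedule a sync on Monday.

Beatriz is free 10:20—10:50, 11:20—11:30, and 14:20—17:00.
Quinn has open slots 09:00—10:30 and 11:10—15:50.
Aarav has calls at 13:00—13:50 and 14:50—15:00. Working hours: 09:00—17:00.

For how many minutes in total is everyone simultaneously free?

Aarav free within 09:00–17:00: 09:00–13:00, 13:50–14:50, 15:00–17:00.
Beatriz ∩ Quinn: 10:20–10:30, 11:20–11:30, 14:20–15:50.
Beatriz ∩ Quinn ∩ Aarav: 10:20–10:30, 11:20–11:30, 14:20–14:50, 15:00–15:50.
Total common minutes: 10 + 10 + 30 + 50 = 100.

100 minutes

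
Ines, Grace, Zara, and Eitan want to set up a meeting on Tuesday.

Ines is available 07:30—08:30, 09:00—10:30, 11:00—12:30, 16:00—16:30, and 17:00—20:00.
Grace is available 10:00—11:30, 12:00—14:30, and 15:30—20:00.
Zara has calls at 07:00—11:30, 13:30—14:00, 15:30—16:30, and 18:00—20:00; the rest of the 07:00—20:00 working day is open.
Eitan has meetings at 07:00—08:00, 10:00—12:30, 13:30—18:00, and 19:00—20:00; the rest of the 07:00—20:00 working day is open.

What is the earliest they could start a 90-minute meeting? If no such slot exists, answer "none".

Zara free within 07:00–20:00: 11:30–13:30, 14:00–15:30, 16:30–18:00.
Eitan free within 07:00–20:00: 08:00–10:00, 12:30–13:30, 18:00–19:00.
Ines ∩ Grace: 10:00–10:30, 11:00–11:30, 12:00–12:30, 16:00–16:30, 17:00–20:00.
Ines ∩ Grace ∩ Zara: 12:00–12:30, 17:00–18:00.
Ines ∩ Grace ∩ Zara ∩ Eitan: (none).
Windows ≥ 90 min: (none).

none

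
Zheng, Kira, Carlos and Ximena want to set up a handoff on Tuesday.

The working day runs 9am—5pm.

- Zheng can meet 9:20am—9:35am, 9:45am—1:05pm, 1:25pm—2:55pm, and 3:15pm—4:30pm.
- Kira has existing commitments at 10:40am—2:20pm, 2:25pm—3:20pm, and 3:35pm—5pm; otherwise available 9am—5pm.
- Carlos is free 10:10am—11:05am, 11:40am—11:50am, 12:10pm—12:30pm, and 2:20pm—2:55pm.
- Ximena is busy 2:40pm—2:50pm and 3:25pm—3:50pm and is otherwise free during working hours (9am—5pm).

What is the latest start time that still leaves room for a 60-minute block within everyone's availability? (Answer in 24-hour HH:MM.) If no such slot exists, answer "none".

Kira free within 09:00–17:00: 09:00–10:40, 14:20–14:25, 15:20–15:35.
Ximena free within 09:00–17:00: 09:00–14:40, 14:50–15:25, 15:50–17:00.
Zheng ∩ Kira: 09:20–09:35, 09:45–10:40, 14:20–14:25, 15:20–15:35.
Zheng ∩ Kira ∩ Carlos: 10:10–10:40, 14:20–14:25.
Zheng ∩ Kira ∩ Carlos ∩ Ximena: 10:10–10:40, 14:20–14:25.
Windows ≥ 60 min: (none).

none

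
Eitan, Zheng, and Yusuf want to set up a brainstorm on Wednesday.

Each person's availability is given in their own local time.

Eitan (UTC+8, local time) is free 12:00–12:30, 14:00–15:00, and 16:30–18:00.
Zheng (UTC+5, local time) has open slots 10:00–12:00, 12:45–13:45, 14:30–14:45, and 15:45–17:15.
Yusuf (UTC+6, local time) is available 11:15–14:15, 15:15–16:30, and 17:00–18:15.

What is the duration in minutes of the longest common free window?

Eitan → UTC: 04:00–04:30, 06:00–07:00, 08:30–10:00.
Zheng → UTC: 05:00–07:00, 07:45–08:45, 09:30–09:45, 10:45–12:15.
Yusuf → UTC: 05:15–08:15, 09:15–10:30, 11:00–12:15.
Eitan ∩ Zheng: 06:00–07:00, 08:30–08:45, 09:30–09:45.
Eitan ∩ Zheng ∩ Yusuf: 06:00–07:00, 09:30–09:45.
Common window lengths: 60, 15 min; longest is 60.

60 minutes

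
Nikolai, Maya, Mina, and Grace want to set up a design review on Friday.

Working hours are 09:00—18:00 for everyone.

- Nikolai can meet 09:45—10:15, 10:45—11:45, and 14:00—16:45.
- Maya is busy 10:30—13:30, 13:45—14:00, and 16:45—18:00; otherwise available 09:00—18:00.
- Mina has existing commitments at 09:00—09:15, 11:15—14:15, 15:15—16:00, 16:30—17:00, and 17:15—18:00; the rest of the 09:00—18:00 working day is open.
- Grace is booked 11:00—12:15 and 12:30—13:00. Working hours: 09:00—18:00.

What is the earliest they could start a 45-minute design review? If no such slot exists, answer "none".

Maya free within 09:00–18:00: 09:00–10:30, 13:30–13:45, 14:00–16:45.
Mina free within 09:00–18:00: 09:15–11:15, 14:15–15:15, 16:00–16:30, 17:00–17:15.
Grace free within 09:00–18:00: 09:00–11:00, 12:15–12:30, 13:00–18:00.
Nikolai ∩ Maya: 09:45–10:15, 14:00–16:45.
Nikolai ∩ Maya ∩ Mina: 09:45–10:15, 14:15–15:15, 16:00–16:30.
Nikolai ∩ Maya ∩ Mina ∩ Grace: 09:45–10:15, 14:15–15:15, 16:00–16:30.
Windows ≥ 45 min: 14:15–15:15.
Earliest such window starts at 14:15.

14:15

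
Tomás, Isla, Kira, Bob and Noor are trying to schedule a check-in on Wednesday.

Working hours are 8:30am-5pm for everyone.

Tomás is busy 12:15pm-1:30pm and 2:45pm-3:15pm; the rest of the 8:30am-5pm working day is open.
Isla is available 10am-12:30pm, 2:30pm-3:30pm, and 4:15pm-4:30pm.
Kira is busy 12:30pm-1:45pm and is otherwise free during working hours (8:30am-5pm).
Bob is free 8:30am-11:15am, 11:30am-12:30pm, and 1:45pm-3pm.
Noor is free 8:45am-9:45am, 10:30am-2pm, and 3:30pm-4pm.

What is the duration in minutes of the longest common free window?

45 minutes

Tomás free within 08:30–17:00: 08:30–12:15, 13:30–14:45, 15:15–17:00.
Kira free within 08:30–17:00: 08:30–12:30, 13:45–17:00.
Tomás ∩ Isla: 10:00–12:15, 14:30–14:45, 15:15–15:30, 16:15–16:30.
Tomás ∩ Isla ∩ Kira: 10:00–12:15, 14:30–14:45, 15:15–15:30, 16:15–16:30.
Tomás ∩ Isla ∩ Kira ∩ Bob: 10:00–11:15, 11:30–12:15, 14:30–14:45.
Tomás ∩ Isla ∩ Kira ∩ Bob ∩ Noor: 10:30–11:15, 11:30–12:15.
Common window lengths: 45, 45 min; longest is 45.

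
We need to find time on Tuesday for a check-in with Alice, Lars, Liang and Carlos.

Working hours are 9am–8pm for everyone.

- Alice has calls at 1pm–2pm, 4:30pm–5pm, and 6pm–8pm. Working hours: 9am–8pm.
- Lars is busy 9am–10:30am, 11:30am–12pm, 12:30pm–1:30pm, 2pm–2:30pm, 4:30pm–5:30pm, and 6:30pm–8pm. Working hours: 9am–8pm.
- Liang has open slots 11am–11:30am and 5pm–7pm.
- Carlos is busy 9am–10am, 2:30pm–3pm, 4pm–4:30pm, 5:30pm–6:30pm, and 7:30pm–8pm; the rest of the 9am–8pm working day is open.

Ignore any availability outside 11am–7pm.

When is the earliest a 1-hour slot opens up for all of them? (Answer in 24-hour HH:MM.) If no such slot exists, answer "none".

none

Alice free within 09:00–20:00: 09:00–13:00, 14:00–16:30, 17:00–18:00.
Lars free within 09:00–20:00: 10:30–11:30, 12:00–12:30, 13:30–14:00, 14:30–16:30, 17:30–18:30.
Carlos free within 09:00–20:00: 10:00–14:30, 15:00–16:00, 16:30–17:30, 18:30–19:30.
Alice ∩ Lars: 10:30–11:30, 12:00–12:30, 14:30–16:30, 17:30–18:00.
Alice ∩ Lars ∩ Liang: 11:00–11:30, 17:30–18:00.
Alice ∩ Lars ∩ Liang ∩ Carlos: 11:00–11:30.
Restricted to 11:00–19:00: 11:00–11:30.
Windows ≥ 60 min: (none).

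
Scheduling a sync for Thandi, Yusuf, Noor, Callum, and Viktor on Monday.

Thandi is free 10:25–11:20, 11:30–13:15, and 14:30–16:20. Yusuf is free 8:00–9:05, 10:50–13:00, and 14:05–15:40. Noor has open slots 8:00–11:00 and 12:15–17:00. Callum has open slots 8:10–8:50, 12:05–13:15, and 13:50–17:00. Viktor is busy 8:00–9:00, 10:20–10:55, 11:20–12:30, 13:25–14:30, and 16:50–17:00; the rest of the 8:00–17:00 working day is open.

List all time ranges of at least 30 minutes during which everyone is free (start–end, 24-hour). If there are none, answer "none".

Viktor free within 08:00–17:00: 09:00–10:20, 10:55–11:20, 12:30–13:25, 14:30–16:50.
Thandi ∩ Yusuf: 10:50–11:20, 11:30–13:00, 14:30–15:40.
Thandi ∩ Yusuf ∩ Noor: 10:50–11:00, 12:15–13:00, 14:30–15:40.
Thandi ∩ Yusuf ∩ Noor ∩ Callum: 12:15–13:00, 14:30–15:40.
Thandi ∩ Yusuf ∩ Noor ∩ Callum ∩ Viktor: 12:30–13:00, 14:30–15:40.
Windows ≥ 30 min: 12:30–13:00, 14:30–15:40.

12:30–13:00, 14:30–15:40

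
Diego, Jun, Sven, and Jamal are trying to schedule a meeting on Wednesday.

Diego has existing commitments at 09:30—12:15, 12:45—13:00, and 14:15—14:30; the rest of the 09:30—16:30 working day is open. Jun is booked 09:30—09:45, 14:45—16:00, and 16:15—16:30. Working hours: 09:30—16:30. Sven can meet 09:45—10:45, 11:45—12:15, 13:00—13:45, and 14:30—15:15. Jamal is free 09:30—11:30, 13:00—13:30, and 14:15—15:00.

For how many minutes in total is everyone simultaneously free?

45 minutes

Diego free within 09:30–16:30: 12:15–12:45, 13:00–14:15, 14:30–16:30.
Jun free within 09:30–16:30: 09:45–14:45, 16:00–16:15.
Diego ∩ Jun: 12:15–12:45, 13:00–14:15, 14:30–14:45, 16:00–16:15.
Diego ∩ Jun ∩ Sven: 13:00–13:45, 14:30–14:45.
Diego ∩ Jun ∩ Sven ∩ Jamal: 13:00–13:30, 14:30–14:45.
Total common minutes: 30 + 15 = 45.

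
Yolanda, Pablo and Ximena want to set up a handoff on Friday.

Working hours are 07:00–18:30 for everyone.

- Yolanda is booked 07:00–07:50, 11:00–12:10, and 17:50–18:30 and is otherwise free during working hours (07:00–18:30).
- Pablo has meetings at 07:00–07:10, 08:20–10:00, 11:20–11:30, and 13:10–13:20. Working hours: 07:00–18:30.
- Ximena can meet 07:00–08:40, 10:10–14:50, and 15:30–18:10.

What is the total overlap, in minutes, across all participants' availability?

370 minutes

Yolanda free within 07:00–18:30: 07:50–11:00, 12:10–17:50.
Pablo free within 07:00–18:30: 07:10–08:20, 10:00–11:20, 11:30–13:10, 13:20–18:30.
Yolanda ∩ Pablo: 07:50–08:20, 10:00–11:00, 12:10–13:10, 13:20–17:50.
Yolanda ∩ Pablo ∩ Ximena: 07:50–08:20, 10:10–11:00, 12:10–13:10, 13:20–14:50, 15:30–17:50.
Total common minutes: 30 + 50 + 60 + 90 + 140 = 370.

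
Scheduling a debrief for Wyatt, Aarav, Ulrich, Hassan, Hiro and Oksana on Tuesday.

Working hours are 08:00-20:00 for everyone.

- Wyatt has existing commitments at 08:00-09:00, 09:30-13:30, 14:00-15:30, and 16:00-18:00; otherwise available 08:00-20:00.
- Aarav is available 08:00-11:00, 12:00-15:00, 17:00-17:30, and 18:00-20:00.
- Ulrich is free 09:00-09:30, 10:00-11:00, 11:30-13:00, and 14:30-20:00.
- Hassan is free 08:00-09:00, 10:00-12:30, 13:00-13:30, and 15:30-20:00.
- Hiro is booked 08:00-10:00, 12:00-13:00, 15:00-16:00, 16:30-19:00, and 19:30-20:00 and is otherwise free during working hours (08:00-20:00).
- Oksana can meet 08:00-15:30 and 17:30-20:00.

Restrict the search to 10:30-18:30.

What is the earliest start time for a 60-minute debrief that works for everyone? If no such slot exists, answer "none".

none

Wyatt free within 08:00–20:00: 09:00–09:30, 13:30–14:00, 15:30–16:00, 18:00–20:00.
Hiro free within 08:00–20:00: 10:00–12:00, 13:00–15:00, 16:00–16:30, 19:00–19:30.
Wyatt ∩ Aarav: 09:00–09:30, 13:30–14:00, 18:00–20:00.
Wyatt ∩ Aarav ∩ Ulrich: 09:00–09:30, 18:00–20:00.
Wyatt ∩ Aarav ∩ Ulrich ∩ Hassan: 18:00–20:00.
Wyatt ∩ Aarav ∩ Ulrich ∩ Hassan ∩ Hiro: 19:00–19:30.
Wyatt ∩ Aarav ∩ Ulrich ∩ Hassan ∩ Hiro ∩ Oksana: 19:00–19:30.
Restricted to 10:30–18:30: (none).
Windows ≥ 60 min: (none).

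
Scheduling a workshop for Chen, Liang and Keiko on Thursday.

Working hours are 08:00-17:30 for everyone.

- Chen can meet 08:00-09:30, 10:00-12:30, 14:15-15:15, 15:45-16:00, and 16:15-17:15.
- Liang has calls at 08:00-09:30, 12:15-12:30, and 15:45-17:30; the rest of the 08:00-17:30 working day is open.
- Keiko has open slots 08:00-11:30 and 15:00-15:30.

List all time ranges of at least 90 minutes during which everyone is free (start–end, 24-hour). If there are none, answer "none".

10:00–11:30

Liang free within 08:00–17:30: 09:30–12:15, 12:30–15:45.
Chen ∩ Liang: 10:00–12:15, 14:15–15:15.
Chen ∩ Liang ∩ Keiko: 10:00–11:30, 15:00–15:15.
Windows ≥ 90 min: 10:00–11:30.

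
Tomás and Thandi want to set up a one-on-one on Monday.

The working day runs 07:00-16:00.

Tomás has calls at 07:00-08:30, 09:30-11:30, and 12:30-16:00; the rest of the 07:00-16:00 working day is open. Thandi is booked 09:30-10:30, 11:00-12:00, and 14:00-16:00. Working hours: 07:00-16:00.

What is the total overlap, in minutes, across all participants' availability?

90 minutes

Tomás free within 07:00–16:00: 08:30–09:30, 11:30–12:30.
Thandi free within 07:00–16:00: 07:00–09:30, 10:30–11:00, 12:00–14:00.
Tomás ∩ Thandi: 08:30–09:30, 12:00–12:30.
Total common minutes: 60 + 30 = 90.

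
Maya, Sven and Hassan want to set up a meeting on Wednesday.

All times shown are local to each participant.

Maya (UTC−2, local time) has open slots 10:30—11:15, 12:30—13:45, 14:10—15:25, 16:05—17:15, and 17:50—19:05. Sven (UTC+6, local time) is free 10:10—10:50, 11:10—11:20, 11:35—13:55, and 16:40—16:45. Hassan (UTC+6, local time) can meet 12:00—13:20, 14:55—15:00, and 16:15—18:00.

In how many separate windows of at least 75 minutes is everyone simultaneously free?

Maya → UTC: 12:30–13:15, 14:30–15:45, 16:10–17:25, 18:05–19:15, 19:50–21:05.
Sven → UTC: 04:10–04:50, 05:10–05:20, 05:35–07:55, 10:40–10:45.
Hassan → UTC: 06:00–07:20, 08:55–09:00, 10:15–12:00.
Maya ∩ Sven: (none).
Maya ∩ Sven ∩ Hassan: (none).
Windows ≥ 75 min: (none).
That's 0 windows.

0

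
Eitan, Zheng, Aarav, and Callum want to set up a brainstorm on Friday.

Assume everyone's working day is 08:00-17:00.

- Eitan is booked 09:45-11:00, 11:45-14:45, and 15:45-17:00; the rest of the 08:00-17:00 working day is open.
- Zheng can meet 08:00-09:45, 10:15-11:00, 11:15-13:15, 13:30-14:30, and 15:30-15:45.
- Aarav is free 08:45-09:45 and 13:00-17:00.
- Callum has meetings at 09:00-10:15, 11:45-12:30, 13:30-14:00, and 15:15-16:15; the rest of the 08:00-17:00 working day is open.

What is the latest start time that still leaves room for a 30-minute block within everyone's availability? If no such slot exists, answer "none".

Eitan free within 08:00–17:00: 08:00–09:45, 11:00–11:45, 14:45–15:45.
Callum free within 08:00–17:00: 08:00–09:00, 10:15–11:45, 12:30–13:30, 14:00–15:15, 16:15–17:00.
Eitan ∩ Zheng: 08:00–09:45, 11:15–11:45, 15:30–15:45.
Eitan ∩ Zheng ∩ Aarav: 08:45–09:45, 15:30–15:45.
Eitan ∩ Zheng ∩ Aarav ∩ Callum: 08:45–09:00.
Windows ≥ 30 min: (none).

none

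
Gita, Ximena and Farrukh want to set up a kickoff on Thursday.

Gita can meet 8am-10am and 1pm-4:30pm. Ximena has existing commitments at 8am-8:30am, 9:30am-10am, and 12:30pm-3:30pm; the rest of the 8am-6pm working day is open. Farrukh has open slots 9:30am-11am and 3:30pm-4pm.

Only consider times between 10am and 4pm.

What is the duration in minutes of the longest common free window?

30 minutes

Ximena free within 08:00–18:00: 08:30–09:30, 10:00–12:30, 15:30–18:00.
Gita ∩ Ximena: 08:30–09:30, 15:30–16:30.
Gita ∩ Ximena ∩ Farrukh: 15:30–16:00.
Restricted to 10:00–16:00: 15:30–16:00.
Single common window of 30 minutes.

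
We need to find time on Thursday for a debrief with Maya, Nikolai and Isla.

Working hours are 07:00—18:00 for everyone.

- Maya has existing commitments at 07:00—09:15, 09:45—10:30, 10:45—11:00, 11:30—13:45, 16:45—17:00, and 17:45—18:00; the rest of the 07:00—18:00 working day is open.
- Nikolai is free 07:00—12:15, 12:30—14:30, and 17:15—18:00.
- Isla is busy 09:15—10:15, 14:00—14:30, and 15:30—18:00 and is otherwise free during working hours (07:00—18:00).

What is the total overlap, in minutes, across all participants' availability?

Maya free within 07:00–18:00: 09:15–09:45, 10:30–10:45, 11:00–11:30, 13:45–16:45, 17:00–17:45.
Isla free within 07:00–18:00: 07:00–09:15, 10:15–14:00, 14:30–15:30.
Maya ∩ Nikolai: 09:15–09:45, 10:30–10:45, 11:00–11:30, 13:45–14:30, 17:15–17:45.
Maya ∩ Nikolai ∩ Isla: 10:30–10:45, 11:00–11:30, 13:45–14:00.
Total common minutes: 15 + 30 + 15 = 60.

60 minutes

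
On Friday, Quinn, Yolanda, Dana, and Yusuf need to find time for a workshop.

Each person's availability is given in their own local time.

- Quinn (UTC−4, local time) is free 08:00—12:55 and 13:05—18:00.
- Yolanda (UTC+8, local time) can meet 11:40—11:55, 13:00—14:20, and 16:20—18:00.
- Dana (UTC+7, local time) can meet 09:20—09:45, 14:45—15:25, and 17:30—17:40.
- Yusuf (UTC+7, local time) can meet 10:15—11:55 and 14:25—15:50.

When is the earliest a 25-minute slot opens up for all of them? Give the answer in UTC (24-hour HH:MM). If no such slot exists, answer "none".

none

Quinn → UTC: 12:00–16:55, 17:05–22:00.
Yolanda → UTC: 03:40–03:55, 05:00–06:20, 08:20–10:00.
Dana → UTC: 02:20–02:45, 07:45–08:25, 10:30–10:40.
Yusuf → UTC: 03:15–04:55, 07:25–08:50.
Quinn ∩ Yolanda: (none).
Quinn ∩ Yolanda ∩ Dana: (none).
Quinn ∩ Yolanda ∩ Dana ∩ Yusuf: (none).
Windows ≥ 25 min: (none).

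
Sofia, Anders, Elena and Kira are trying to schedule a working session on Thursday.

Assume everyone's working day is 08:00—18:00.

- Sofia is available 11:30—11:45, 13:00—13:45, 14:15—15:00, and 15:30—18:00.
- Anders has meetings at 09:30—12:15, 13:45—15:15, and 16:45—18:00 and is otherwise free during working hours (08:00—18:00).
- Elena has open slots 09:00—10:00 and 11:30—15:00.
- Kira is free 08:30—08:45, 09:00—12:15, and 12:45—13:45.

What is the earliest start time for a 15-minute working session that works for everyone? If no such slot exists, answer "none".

Anders free within 08:00–18:00: 08:00–09:30, 12:15–13:45, 15:15–16:45.
Sofia ∩ Anders: 13:00–13:45, 15:30–16:45.
Sofia ∩ Anders ∩ Elena: 13:00–13:45.
Sofia ∩ Anders ∩ Elena ∩ Kira: 13:00–13:45.
Windows ≥ 15 min: 13:00–13:45.
Earliest such window starts at 13:00.

13:00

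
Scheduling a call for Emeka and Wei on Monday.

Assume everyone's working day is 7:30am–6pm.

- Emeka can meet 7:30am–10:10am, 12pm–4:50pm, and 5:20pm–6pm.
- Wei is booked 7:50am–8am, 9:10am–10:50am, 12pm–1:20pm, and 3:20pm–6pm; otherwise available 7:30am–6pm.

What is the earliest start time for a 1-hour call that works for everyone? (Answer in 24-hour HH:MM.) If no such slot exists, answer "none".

08:00

Wei free within 07:30–18:00: 07:30–07:50, 08:00–09:10, 10:50–12:00, 13:20–15:20.
Emeka ∩ Wei: 07:30–07:50, 08:00–09:10, 13:20–15:20.
Windows ≥ 60 min: 08:00–09:10, 13:20–15:20.
Earliest such window starts at 08:00.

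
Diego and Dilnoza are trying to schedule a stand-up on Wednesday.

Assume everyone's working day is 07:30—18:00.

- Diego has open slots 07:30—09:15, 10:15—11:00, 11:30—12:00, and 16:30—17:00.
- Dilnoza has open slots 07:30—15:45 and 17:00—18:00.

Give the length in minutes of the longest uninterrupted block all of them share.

105 minutes

Diego ∩ Dilnoza: 07:30–09:15, 10:15–11:00, 11:30–12:00.
Common window lengths: 105, 45, 30 min; longest is 105.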